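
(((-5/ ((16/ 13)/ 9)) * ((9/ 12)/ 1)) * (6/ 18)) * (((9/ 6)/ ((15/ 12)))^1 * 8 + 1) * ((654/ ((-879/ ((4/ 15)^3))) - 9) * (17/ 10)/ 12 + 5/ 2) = -99992806849/ 843840000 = -118.50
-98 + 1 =-97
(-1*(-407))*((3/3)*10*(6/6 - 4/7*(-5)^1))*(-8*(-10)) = 8791200/7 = 1255885.71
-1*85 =-85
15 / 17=0.88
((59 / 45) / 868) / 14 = 59 / 546840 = 0.00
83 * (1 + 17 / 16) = 2739 / 16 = 171.19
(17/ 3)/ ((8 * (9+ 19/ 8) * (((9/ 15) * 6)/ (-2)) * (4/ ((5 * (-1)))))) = 425/ 9828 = 0.04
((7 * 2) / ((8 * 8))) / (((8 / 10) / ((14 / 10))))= 49 / 128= 0.38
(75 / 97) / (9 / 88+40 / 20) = 1320 / 3589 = 0.37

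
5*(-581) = -2905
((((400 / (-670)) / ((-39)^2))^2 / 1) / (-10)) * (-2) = 320 / 10385036649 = 0.00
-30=-30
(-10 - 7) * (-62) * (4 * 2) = 8432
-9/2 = -4.50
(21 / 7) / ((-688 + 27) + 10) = -1 / 217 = -0.00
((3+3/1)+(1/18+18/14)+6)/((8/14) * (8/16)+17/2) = 41/27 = 1.52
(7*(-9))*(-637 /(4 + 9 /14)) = 43218 /5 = 8643.60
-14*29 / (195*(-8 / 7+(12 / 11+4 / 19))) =-10241 / 780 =-13.13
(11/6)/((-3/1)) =-11/18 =-0.61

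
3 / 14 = 0.21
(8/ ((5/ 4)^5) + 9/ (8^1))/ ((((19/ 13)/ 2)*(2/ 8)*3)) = 1217593/ 178125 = 6.84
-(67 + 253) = -320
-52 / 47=-1.11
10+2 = 12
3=3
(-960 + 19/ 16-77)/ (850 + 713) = -0.66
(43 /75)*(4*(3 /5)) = 172 /125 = 1.38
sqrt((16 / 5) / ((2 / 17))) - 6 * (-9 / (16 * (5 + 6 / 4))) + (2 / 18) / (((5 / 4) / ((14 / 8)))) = 5.89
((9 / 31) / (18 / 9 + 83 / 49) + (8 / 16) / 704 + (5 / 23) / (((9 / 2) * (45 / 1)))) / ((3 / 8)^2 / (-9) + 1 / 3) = 1183042733 / 4676106402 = 0.25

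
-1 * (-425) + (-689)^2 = 475146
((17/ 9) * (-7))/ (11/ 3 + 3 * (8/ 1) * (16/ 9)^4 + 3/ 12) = -115668/ 2131415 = -0.05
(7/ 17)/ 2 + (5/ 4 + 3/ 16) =447/ 272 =1.64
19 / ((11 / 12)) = 228 / 11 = 20.73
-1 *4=-4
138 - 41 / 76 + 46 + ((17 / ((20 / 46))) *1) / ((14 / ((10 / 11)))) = 1088469 / 5852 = 186.00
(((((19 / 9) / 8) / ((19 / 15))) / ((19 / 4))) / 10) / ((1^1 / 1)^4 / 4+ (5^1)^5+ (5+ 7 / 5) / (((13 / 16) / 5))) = 13 / 9379977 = 0.00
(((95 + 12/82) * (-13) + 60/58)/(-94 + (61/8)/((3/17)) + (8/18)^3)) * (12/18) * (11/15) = 20948436432/1757966225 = 11.92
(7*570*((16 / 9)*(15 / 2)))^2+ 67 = 2830240067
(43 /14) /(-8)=-43 /112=-0.38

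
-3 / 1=-3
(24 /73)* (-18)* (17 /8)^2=-7803 /292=-26.72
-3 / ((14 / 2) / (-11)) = 33 / 7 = 4.71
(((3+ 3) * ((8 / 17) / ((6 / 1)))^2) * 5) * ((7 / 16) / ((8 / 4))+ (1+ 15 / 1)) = 865 / 289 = 2.99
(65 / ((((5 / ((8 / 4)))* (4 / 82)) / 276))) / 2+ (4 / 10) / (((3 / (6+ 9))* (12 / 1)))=441325 / 6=73554.17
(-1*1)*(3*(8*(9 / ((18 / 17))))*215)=-43860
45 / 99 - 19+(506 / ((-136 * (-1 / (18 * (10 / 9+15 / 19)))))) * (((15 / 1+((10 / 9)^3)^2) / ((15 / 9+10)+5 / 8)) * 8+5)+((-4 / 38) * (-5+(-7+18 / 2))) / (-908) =16997294024165254 / 8429598276363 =2016.38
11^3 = 1331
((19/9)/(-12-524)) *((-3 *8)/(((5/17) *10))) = 323/10050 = 0.03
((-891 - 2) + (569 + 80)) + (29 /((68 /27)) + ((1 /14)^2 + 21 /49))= -193299 /833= -232.05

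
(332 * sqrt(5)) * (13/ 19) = 507.94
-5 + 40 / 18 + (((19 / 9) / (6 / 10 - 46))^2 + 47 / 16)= 10810903 / 66781584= 0.16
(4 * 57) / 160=57 / 40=1.42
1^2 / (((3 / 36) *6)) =2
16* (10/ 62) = 80/ 31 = 2.58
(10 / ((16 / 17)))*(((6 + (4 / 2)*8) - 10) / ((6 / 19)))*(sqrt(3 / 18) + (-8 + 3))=-8075 / 4 + 1615*sqrt(6) / 24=-1853.92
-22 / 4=-11 / 2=-5.50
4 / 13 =0.31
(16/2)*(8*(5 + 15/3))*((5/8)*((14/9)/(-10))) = -560/9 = -62.22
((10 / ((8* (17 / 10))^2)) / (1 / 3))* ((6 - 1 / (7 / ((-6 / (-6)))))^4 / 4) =1059660375 / 22204448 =47.72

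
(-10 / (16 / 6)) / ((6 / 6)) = -3.75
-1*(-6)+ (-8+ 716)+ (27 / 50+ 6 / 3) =35827 / 50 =716.54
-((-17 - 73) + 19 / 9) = 791 / 9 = 87.89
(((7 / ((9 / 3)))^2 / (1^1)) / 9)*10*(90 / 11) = 4900 / 99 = 49.49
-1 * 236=-236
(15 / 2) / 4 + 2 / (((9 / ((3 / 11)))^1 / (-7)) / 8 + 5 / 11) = -8611 / 664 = -12.97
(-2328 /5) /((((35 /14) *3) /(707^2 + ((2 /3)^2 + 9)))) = -6982022752 /225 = -31031212.23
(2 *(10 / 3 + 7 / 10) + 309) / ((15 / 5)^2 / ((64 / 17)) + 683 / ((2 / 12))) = 304384 / 3936375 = 0.08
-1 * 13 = -13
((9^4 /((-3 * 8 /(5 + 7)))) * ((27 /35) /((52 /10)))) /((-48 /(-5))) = -295245 /5824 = -50.69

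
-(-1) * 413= 413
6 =6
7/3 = 2.33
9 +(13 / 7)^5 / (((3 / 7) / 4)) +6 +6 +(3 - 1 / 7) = 1657015 / 7203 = 230.05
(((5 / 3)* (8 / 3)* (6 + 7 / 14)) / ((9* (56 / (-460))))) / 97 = -14950 / 54999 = -0.27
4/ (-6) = -2/ 3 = -0.67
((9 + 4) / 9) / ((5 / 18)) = 26 / 5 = 5.20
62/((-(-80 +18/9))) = 31/39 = 0.79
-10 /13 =-0.77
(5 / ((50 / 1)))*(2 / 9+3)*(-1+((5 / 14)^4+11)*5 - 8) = 17112523 / 1152480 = 14.85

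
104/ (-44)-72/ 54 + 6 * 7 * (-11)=-15368/ 33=-465.70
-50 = -50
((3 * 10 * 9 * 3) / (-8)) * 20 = -2025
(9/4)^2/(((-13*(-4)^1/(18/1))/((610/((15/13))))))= 14823/16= 926.44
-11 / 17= -0.65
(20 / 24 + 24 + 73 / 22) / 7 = 929 / 231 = 4.02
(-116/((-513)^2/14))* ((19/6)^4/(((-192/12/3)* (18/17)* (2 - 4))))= -1245811/22674816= -0.05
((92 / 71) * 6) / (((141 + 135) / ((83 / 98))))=83 / 3479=0.02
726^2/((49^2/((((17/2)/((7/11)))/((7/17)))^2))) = 1331662916529/5764801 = 230998.94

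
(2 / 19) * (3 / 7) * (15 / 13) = 90 / 1729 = 0.05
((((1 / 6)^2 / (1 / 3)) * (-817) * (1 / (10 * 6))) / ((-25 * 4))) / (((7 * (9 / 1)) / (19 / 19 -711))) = -58007 / 453600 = -0.13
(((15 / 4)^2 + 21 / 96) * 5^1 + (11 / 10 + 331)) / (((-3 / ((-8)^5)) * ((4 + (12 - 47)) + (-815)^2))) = 1437184 / 216585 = 6.64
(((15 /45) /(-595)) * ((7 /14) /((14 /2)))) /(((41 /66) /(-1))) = 11 /170765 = 0.00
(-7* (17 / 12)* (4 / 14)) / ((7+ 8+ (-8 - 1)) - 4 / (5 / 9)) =85 / 36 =2.36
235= 235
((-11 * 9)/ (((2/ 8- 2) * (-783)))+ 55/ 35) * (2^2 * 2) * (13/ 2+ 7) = 32868/ 203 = 161.91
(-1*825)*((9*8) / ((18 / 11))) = -36300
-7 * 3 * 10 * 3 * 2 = -1260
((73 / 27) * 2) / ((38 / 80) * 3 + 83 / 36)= 5840 / 4029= 1.45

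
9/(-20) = -0.45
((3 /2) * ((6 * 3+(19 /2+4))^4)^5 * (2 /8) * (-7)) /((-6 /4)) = 6790613759064448017536784535660985607 /4194304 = 1619008483663665775665470000000.00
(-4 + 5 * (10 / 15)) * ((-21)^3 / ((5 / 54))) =333396 / 5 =66679.20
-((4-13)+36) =-27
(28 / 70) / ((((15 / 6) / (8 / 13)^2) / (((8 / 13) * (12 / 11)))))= 24576 / 604175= 0.04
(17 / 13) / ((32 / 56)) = 119 / 52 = 2.29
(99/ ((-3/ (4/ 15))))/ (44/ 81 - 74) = 1782/ 14875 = 0.12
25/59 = 0.42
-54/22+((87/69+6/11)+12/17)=248/4301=0.06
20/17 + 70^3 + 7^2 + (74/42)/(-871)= 106670422594/310947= 343050.17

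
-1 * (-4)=4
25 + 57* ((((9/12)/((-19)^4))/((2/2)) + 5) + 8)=21015985/27436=766.00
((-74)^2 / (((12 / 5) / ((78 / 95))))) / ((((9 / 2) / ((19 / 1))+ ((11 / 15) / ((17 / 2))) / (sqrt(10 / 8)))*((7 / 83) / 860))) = 14868809936370000 / 164776787-2166505465238400*sqrt(5) / 164776787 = 60835974.68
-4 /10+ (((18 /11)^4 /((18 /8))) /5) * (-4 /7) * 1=-391598 /512435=-0.76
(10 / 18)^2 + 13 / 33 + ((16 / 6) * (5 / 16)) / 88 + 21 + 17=551879 / 14256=38.71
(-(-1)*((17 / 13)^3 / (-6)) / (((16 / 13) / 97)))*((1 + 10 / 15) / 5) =-476561 / 48672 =-9.79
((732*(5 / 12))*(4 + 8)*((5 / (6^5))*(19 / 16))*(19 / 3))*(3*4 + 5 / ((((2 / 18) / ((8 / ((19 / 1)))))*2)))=492575 / 1296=380.07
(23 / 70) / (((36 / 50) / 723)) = 329.94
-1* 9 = -9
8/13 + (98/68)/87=24301/38454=0.63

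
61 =61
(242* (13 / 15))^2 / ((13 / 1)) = 761332 / 225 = 3383.70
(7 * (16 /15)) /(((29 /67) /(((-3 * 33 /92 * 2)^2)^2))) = 15017317623 /40576945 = 370.09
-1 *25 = -25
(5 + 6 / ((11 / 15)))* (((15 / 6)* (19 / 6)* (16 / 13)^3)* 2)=28211200 / 72501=389.11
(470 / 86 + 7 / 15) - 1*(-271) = 178621 / 645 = 276.93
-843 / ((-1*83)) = 843 / 83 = 10.16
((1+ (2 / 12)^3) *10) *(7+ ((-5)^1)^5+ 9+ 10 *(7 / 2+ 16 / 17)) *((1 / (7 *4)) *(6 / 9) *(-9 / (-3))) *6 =-1345865 / 102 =-13194.75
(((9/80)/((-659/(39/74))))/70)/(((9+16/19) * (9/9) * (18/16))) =-741/6383469400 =-0.00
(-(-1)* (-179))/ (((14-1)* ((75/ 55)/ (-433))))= 852577/ 195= 4372.19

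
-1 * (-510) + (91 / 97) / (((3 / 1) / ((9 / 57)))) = 940021 / 1843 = 510.05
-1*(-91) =91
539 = 539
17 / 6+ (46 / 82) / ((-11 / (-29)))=11669 / 2706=4.31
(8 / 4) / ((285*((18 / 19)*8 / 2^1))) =0.00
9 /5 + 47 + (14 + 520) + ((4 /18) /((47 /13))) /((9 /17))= 11095808 /19035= 582.92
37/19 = 1.95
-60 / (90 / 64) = -128 / 3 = -42.67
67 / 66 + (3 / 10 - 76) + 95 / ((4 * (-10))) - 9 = -113599 / 1320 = -86.06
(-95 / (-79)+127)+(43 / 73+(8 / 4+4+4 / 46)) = 17890423 / 132641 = 134.88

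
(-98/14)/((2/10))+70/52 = -33.65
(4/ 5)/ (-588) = -1/ 735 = -0.00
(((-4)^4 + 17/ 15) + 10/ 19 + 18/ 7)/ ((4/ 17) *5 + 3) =8825737/ 141645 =62.31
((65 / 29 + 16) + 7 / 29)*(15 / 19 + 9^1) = 99696 / 551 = 180.94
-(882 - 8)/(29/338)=-295412/29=-10186.62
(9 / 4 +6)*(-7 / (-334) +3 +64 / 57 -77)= -15257407 / 25384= -601.06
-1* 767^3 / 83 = -451217663 / 83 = -5436357.39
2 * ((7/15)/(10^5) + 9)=13500007/750000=18.00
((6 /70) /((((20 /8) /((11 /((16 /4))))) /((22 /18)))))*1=0.12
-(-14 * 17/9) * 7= 1666/9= 185.11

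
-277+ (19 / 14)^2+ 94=-35507 / 196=-181.16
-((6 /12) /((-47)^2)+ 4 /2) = -8837 /4418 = -2.00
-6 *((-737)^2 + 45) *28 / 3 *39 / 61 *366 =-7118276256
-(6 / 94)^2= -9 / 2209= -0.00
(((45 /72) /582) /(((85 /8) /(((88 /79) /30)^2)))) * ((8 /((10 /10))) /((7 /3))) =7744 /16208969175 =0.00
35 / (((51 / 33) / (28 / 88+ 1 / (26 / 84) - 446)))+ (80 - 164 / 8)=-2201318 / 221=-9960.71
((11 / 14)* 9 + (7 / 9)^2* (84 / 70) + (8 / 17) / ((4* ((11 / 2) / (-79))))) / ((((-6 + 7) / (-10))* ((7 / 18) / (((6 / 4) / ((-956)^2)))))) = -2158579 / 8374395568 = -0.00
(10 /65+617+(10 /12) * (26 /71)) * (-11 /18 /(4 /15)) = -11754490 /8307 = -1415.01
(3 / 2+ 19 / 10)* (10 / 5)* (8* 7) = 1904 / 5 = 380.80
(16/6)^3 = 512/27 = 18.96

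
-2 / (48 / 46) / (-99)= 23 / 1188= 0.02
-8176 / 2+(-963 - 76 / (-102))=-257563 / 51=-5050.25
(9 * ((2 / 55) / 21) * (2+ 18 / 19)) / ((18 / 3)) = 8 / 1045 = 0.01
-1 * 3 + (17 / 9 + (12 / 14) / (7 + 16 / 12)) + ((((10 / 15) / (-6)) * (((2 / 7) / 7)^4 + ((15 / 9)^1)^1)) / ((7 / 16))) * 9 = -43743367588 / 9079561575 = -4.82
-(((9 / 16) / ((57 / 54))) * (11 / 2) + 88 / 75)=-93577 / 22800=-4.10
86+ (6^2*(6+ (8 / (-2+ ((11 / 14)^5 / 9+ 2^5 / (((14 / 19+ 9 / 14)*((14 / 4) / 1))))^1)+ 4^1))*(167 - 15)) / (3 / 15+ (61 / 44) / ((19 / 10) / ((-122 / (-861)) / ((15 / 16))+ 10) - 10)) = 834590490974144299014 / 764305034770297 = 1091959.95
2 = 2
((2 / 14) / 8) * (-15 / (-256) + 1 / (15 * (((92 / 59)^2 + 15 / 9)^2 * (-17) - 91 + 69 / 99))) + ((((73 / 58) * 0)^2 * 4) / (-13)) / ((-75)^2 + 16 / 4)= 4815753941571 / 4616553138411520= 0.00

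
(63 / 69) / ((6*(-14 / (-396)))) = 4.30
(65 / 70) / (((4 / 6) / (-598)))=-11661 / 14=-832.93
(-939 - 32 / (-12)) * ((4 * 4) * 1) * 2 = -89888 / 3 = -29962.67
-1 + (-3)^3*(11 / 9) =-34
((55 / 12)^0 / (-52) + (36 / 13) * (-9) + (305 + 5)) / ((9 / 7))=11529 / 52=221.71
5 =5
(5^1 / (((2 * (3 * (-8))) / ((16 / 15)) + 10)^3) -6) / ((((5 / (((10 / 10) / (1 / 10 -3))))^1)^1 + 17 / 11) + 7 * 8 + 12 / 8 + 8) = -565961 / 4956350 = -0.11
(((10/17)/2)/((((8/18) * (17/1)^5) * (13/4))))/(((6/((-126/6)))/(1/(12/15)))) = -1575/2510307176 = -0.00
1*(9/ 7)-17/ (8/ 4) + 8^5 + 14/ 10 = 2293353/ 70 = 32762.19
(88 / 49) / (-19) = -88 / 931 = -0.09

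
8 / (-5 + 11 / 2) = 16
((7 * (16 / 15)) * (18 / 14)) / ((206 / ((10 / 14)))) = 24 / 721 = 0.03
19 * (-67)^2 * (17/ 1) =1449947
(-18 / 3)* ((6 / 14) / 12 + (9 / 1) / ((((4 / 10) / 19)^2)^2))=-15394168137 / 56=-274895859.59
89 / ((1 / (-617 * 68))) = -3734084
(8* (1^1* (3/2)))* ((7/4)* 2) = 42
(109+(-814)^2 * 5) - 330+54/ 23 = 76193511/ 23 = 3312761.35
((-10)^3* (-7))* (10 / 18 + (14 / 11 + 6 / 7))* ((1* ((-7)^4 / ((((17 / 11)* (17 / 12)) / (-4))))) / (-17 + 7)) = 7149217600 / 867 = 8245925.72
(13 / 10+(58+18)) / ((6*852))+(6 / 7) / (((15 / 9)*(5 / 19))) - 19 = -30471137 / 1789200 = -17.03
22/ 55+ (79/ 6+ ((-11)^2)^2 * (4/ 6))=293227/ 30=9774.23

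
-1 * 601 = -601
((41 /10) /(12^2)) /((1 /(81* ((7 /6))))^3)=30755781 /1280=24027.95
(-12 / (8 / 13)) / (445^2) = -39 / 396050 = -0.00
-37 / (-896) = 37 / 896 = 0.04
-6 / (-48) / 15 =1 / 120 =0.01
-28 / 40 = -7 / 10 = -0.70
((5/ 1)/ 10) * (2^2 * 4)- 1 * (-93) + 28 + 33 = 162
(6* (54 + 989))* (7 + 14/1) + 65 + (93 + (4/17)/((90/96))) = 33551944/255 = 131576.25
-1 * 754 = -754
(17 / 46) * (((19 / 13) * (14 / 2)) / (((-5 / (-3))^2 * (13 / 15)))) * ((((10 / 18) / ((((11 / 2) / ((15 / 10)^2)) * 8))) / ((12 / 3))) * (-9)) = -549423 / 5472896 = -0.10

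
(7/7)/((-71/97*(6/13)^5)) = -65.23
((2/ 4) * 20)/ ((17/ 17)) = 10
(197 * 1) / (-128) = -1.54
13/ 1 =13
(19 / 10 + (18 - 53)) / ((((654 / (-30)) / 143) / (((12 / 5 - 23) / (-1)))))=4875299 / 1090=4472.75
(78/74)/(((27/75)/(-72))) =-7800/37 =-210.81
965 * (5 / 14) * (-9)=-43425 / 14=-3101.79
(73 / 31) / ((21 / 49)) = 511 / 93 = 5.49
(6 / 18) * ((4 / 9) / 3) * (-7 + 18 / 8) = -19 / 81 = -0.23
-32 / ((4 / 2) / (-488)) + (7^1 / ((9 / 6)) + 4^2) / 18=210847 / 27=7809.15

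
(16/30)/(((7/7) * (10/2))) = 8/75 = 0.11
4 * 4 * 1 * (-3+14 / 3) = 80 / 3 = 26.67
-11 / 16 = -0.69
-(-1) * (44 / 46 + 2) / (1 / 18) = 1224 / 23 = 53.22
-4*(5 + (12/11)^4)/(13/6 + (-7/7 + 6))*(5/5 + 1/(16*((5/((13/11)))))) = -251667939/69251930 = -3.63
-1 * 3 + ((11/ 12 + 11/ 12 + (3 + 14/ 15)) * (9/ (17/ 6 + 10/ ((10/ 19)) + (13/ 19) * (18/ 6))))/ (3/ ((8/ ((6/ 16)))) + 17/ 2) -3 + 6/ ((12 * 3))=-252158453/ 45174570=-5.58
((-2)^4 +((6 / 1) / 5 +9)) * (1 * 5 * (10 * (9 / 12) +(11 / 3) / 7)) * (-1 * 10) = -220735 / 21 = -10511.19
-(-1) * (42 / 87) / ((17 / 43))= 602 / 493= 1.22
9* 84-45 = 711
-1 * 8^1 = -8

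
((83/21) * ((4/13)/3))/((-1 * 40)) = -83/8190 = -0.01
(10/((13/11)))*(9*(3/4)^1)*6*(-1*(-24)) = 106920/13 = 8224.62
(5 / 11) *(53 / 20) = 53 / 44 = 1.20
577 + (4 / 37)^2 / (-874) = 345191973 / 598253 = 577.00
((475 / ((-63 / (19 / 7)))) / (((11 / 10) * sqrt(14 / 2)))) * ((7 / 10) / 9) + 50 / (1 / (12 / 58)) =300 / 29 - 9025 * sqrt(7) / 43659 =9.80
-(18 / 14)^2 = -81 / 49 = -1.65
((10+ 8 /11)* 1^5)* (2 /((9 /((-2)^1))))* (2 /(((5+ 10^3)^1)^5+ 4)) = -944 /101499874059684771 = -0.00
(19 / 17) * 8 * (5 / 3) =14.90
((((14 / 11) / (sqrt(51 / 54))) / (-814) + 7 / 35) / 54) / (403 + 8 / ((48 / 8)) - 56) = 1 / 94050 - 7 * sqrt(34) / 477203430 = 0.00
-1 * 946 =-946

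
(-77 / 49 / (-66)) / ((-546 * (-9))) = 1 / 206388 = 0.00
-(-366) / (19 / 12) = 4392 / 19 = 231.16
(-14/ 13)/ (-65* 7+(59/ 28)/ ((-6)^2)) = 14112/ 5961553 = 0.00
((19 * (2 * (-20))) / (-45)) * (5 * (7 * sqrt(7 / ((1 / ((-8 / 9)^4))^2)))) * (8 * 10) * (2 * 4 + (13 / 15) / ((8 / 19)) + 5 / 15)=811677.01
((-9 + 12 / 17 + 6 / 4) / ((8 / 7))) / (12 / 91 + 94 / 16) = -147147 / 148682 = -0.99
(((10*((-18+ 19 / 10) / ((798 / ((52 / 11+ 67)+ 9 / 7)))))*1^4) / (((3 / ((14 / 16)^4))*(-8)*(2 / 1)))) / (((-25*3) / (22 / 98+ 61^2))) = -152818141 / 17121280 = -8.93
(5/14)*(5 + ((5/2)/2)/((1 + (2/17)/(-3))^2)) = 305125/134456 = 2.27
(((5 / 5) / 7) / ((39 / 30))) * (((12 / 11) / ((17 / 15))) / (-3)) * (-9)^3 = 437400 / 17017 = 25.70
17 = 17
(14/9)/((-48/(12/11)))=-7/198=-0.04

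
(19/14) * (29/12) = 551/168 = 3.28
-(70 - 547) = 477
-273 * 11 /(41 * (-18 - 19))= 1.98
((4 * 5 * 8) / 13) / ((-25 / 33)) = -1056 / 65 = -16.25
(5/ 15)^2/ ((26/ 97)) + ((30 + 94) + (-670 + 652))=24901/ 234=106.41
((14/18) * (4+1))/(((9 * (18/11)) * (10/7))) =539/2916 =0.18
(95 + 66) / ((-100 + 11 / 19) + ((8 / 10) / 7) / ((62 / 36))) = -3319015 / 2048197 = -1.62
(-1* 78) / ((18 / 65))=-845 / 3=-281.67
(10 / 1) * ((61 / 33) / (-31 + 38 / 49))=-29890 / 48873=-0.61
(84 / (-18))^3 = -2744 / 27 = -101.63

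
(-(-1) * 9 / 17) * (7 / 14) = 9 / 34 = 0.26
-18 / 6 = -3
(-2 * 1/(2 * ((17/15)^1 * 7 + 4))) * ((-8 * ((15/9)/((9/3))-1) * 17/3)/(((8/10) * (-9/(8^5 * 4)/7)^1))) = 3119513600/14499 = 215153.71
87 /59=1.47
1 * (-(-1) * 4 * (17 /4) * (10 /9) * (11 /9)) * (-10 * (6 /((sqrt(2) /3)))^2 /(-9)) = 37400 /9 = 4155.56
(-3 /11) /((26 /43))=-129 /286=-0.45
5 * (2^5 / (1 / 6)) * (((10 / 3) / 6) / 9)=1600 / 27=59.26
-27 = -27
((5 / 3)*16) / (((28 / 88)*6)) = 13.97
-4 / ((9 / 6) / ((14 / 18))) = -56 / 27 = -2.07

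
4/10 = 2/5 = 0.40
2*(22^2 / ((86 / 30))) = 337.67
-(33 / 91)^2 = -1089 / 8281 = -0.13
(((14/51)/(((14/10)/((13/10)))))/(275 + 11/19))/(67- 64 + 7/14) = 247/934626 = 0.00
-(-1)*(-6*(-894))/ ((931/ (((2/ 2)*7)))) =40.33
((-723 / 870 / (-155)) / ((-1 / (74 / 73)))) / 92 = -8917 / 150942100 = -0.00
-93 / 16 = -5.81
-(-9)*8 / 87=24 / 29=0.83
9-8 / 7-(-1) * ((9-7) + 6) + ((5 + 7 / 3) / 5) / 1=1819 / 105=17.32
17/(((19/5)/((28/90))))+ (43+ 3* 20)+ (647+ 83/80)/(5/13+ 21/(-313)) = 1995651943/930240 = 2145.31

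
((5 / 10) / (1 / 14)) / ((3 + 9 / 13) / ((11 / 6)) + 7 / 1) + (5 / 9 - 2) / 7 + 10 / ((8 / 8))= 858376 / 81207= 10.57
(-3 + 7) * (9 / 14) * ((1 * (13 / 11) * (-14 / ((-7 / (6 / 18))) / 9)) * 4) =208 / 231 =0.90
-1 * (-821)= 821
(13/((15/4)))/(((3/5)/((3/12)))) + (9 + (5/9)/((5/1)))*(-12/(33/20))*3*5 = -98257/99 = -992.49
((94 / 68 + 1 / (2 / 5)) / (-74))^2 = 1089 / 395641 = 0.00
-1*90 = -90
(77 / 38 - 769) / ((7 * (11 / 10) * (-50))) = 5829 / 2926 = 1.99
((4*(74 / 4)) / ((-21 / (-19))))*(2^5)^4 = 1474297856 / 21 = 70204659.81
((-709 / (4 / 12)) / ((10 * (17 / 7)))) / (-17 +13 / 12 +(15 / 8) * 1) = 178668 / 28645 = 6.24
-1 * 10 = -10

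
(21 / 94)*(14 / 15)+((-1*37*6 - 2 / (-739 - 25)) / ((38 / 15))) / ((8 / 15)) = -4478268353 / 27290080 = -164.10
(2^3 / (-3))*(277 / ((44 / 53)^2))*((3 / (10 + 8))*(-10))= 3890465 / 2178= 1786.26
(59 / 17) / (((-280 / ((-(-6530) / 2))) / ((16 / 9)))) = -77054 / 1071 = -71.95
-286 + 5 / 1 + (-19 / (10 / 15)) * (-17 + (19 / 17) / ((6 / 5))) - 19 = 10741 / 68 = 157.96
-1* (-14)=14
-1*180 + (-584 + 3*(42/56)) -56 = -3271/4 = -817.75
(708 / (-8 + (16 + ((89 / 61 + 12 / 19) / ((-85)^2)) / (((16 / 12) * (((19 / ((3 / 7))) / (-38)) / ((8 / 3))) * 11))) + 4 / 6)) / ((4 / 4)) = 11606052150 / 142069579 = 81.69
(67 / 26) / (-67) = -1 / 26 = -0.04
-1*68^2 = -4624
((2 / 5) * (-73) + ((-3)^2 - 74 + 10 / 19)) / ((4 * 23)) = -1.02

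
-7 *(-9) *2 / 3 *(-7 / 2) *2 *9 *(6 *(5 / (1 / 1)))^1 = -79380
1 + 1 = 2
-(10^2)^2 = -10000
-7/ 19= -0.37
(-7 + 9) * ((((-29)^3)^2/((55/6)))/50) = 3568939926/1375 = 2595592.67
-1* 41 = -41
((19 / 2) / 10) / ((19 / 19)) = 19 / 20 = 0.95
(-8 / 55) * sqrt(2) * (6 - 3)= -24 * sqrt(2) / 55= -0.62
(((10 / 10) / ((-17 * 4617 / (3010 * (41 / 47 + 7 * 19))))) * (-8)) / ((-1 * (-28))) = 5411120 / 3688983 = 1.47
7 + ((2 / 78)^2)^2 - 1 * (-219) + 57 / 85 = 44573067832 / 196642485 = 226.67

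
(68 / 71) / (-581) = -68 / 41251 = -0.00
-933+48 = -885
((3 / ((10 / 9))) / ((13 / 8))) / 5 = 108 / 325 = 0.33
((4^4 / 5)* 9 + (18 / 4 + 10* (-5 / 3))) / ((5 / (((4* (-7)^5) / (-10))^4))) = 8591392896796479371672 / 46875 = 183283048464991559.93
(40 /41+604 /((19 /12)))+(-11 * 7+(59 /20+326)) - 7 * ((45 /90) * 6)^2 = 8902401 /15580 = 571.40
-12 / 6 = -2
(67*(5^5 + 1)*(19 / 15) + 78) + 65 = 1327181 / 5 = 265436.20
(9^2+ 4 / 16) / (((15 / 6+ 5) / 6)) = 65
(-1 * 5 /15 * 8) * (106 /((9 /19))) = -16112 /27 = -596.74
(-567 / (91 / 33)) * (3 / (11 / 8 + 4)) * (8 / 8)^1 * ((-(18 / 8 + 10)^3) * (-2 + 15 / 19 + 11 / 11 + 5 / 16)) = 29246247261 / 1359488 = 21512.69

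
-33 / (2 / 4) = -66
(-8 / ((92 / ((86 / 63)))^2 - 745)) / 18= -7396 / 63188091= -0.00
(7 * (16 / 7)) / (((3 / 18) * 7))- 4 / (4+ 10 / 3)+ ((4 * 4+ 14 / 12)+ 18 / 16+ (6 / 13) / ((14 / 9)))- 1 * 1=738911 / 24024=30.76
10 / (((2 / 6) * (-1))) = -30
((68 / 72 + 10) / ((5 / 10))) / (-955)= -0.02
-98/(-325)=98/325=0.30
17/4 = 4.25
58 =58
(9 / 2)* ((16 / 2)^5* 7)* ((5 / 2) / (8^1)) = 322560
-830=-830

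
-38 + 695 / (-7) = -961 / 7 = -137.29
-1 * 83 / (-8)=83 / 8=10.38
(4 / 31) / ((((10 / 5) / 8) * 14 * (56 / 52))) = 52 / 1519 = 0.03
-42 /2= -21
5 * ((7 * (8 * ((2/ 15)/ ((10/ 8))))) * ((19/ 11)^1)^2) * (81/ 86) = 2183328/ 26015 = 83.93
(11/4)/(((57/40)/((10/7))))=1100/399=2.76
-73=-73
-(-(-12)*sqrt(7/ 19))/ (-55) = 0.13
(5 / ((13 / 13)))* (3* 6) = 90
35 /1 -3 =32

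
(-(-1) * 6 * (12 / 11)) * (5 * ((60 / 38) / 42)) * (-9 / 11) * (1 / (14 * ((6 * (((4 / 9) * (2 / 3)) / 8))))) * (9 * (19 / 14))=-164025 / 41503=-3.95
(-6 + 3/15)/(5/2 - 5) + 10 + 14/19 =13.06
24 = 24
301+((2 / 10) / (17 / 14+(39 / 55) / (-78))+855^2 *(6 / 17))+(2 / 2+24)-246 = 2035805949 / 7888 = 258088.99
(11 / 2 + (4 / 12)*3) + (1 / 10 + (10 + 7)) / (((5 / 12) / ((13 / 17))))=32201 / 850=37.88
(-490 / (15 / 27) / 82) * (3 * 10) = -13230 / 41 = -322.68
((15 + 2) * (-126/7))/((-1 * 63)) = 34/7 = 4.86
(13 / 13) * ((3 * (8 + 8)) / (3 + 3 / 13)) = 104 / 7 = 14.86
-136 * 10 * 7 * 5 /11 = -47600 /11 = -4327.27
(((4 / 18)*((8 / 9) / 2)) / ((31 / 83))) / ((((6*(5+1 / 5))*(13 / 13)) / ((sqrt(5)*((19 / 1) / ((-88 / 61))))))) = -480985*sqrt(5) / 4308876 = -0.25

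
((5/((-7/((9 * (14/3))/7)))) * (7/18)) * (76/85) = -76/51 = -1.49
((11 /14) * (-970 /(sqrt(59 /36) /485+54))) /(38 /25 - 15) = 60989373225000 /58250738737219 - 388121250 * sqrt(59) /58250738737219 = 1.05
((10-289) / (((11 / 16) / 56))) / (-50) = 124992 / 275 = 454.52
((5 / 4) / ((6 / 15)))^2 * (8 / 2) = 625 / 16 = 39.06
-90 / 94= -45 / 47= -0.96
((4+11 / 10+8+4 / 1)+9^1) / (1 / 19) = 4959 / 10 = 495.90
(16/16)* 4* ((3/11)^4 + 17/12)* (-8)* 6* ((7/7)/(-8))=499738/14641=34.13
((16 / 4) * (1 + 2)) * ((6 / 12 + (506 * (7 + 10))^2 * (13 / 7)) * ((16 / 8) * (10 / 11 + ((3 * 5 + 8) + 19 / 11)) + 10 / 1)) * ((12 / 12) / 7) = 7780067642484 / 539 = 14434262787.54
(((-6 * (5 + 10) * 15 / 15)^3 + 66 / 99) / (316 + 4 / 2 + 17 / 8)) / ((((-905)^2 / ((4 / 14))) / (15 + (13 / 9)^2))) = -0.01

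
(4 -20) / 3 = -16 / 3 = -5.33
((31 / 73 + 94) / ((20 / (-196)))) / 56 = -48251 / 2920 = -16.52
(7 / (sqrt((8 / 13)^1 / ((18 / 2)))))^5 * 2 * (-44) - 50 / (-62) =25 / 31 - 7592343759 * sqrt(26) / 32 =-1209797154.85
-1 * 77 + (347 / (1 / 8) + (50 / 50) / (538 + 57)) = 1605906 / 595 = 2699.00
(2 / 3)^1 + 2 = 8 / 3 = 2.67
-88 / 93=-0.95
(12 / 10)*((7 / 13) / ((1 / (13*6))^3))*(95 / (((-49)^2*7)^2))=4161456 / 40353607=0.10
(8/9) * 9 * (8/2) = 32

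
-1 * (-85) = 85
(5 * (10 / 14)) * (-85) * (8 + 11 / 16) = -295375 / 112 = -2637.28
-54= -54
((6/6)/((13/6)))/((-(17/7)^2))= -294/3757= -0.08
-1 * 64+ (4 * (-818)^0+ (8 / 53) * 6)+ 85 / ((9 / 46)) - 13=172841 / 477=362.35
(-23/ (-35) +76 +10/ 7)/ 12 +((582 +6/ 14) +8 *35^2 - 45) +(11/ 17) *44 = 24686327/ 2380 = 10372.41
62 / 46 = 31 / 23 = 1.35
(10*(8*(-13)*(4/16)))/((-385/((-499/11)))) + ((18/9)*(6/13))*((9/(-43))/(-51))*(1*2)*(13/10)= -94809448/3095785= -30.63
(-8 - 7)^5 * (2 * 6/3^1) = -3037500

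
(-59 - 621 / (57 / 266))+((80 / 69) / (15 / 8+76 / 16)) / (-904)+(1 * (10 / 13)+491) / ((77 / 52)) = -83523037357 / 31819557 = -2624.90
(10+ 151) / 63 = 23 / 9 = 2.56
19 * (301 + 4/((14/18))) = 40717/7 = 5816.71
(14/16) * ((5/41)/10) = 7/656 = 0.01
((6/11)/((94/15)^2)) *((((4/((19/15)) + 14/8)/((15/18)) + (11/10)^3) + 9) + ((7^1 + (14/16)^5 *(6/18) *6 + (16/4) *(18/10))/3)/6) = 35860638963/151283630080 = 0.24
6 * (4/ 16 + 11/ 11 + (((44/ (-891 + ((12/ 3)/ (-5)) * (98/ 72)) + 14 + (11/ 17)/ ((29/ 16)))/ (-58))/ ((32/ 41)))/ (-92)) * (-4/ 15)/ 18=-1058949754813/ 9504425998080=-0.11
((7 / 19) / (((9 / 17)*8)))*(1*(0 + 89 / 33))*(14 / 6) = 0.55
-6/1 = -6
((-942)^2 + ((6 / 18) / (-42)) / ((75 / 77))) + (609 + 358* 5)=1201180039 / 1350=889762.99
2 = 2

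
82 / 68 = 41 / 34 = 1.21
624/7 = 89.14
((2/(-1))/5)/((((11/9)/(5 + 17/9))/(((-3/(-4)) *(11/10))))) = -93/50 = -1.86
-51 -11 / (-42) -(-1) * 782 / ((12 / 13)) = 5575 / 7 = 796.43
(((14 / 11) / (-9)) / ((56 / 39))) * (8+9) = -221 / 132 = -1.67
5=5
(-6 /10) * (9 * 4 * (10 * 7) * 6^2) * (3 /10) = -81648 /5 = -16329.60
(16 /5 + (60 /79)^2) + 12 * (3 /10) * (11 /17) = 647854 /106097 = 6.11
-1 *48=-48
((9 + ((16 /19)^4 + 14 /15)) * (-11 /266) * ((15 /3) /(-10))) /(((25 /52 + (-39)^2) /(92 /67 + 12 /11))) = 481623715352 /1378167225441405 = 0.00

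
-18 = -18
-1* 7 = -7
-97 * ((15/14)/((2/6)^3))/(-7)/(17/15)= 589275/1666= 353.71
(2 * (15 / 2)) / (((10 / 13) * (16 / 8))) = 9.75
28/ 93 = 0.30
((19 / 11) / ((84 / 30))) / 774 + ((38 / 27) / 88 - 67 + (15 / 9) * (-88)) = -19099658 / 89397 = -213.65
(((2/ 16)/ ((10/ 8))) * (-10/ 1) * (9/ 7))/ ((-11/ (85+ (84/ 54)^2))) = 7081/ 693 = 10.22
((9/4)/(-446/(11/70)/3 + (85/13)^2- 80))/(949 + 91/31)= -119691/49793948200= -0.00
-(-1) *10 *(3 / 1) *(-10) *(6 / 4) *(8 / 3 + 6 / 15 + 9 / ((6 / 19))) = -14205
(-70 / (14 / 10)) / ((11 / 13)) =-650 / 11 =-59.09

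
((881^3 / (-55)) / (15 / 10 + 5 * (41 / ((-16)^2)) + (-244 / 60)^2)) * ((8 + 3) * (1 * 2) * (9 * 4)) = -567169281239040 / 1085101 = -522688008.99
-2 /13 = -0.15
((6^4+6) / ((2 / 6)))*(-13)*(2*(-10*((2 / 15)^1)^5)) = 722176 / 16875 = 42.80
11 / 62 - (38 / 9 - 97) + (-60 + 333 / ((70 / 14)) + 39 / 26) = 140972 / 1395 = 101.06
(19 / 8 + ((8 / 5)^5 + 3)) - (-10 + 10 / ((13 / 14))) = 4904747 / 325000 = 15.09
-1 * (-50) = 50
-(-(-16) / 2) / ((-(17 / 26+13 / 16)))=1664 / 305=5.46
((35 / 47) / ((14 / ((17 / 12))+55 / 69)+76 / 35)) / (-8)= -1436925 / 198374968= -0.01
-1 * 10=-10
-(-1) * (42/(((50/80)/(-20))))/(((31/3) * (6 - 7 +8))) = -576/31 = -18.58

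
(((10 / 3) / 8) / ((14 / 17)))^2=7225 / 28224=0.26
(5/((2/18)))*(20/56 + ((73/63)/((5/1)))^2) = 81533/4410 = 18.49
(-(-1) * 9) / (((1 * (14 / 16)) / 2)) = 144 / 7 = 20.57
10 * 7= 70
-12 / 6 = -2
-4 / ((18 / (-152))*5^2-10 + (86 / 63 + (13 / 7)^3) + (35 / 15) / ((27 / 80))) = -8446032 / 3638933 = -2.32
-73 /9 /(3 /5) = -365 /27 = -13.52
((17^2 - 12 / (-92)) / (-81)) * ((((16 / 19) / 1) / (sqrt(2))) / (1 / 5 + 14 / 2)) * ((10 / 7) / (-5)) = 1000 * sqrt(2) / 16767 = 0.08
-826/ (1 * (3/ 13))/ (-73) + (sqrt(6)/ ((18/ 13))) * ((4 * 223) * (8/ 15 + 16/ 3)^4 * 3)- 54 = -1088/ 219 + 347703369728 * sqrt(6)/ 151875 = 5607868.86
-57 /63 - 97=-2056 /21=-97.90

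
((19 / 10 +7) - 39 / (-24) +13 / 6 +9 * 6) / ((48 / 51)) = 136051 / 1920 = 70.86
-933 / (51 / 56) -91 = -18963 / 17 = -1115.47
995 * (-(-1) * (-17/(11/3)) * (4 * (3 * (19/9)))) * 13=-16712020/11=-1519274.55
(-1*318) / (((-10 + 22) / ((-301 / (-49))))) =-2279 / 14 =-162.79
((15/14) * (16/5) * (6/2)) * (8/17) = 576/119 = 4.84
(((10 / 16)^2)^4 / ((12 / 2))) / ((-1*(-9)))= 390625 / 905969664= 0.00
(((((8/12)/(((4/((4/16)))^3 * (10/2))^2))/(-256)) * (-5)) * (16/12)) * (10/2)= 1/4831838208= 0.00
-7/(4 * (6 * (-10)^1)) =7/240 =0.03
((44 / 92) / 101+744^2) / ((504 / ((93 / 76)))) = 5694541187 / 4237152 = 1343.95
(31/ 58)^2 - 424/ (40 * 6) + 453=22783649/ 50460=451.52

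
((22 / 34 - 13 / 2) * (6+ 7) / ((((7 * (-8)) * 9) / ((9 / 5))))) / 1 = 2587 / 9520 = 0.27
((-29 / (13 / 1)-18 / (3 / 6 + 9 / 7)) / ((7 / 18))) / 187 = -72018 / 425425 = -0.17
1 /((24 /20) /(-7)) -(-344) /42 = 33 /14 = 2.36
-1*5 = -5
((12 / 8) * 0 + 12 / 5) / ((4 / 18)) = 54 / 5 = 10.80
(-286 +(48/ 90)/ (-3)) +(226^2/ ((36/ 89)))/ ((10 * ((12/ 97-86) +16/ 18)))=-2903053657/ 6677460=-434.75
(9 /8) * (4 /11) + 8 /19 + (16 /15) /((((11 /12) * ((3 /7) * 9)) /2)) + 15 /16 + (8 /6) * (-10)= -4948831 /451440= -10.96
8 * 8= 64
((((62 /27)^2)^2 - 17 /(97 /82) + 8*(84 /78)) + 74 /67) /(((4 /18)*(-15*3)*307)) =-103956686698 /13784255720469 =-0.01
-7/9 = -0.78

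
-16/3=-5.33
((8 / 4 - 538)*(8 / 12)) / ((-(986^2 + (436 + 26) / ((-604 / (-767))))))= 323744 / 881341107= 0.00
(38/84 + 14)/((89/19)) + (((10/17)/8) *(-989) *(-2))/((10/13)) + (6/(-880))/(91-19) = 7163740603/37280320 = 192.16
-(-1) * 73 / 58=73 / 58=1.26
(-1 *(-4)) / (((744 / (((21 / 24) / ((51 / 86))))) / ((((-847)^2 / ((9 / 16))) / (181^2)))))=431880218 / 1398468807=0.31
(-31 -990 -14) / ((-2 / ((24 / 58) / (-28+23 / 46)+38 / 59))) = 6126579 / 18821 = 325.52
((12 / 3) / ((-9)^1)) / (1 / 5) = -20 / 9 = -2.22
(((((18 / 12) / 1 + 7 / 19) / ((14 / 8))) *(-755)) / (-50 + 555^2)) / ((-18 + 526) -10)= -10721 / 2039841615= -0.00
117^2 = 13689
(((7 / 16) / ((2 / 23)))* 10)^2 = 648025 / 256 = 2531.35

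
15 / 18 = 5 / 6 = 0.83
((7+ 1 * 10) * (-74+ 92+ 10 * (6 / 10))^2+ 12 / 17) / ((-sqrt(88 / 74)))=-83238 * sqrt(407) / 187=-8980.02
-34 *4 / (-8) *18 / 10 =153 / 5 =30.60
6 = 6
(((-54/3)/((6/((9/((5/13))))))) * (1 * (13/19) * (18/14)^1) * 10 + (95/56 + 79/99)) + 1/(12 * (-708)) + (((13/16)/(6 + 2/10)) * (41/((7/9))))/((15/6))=-26214170877/42813232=-612.29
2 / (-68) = -1 / 34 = -0.03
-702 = -702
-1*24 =-24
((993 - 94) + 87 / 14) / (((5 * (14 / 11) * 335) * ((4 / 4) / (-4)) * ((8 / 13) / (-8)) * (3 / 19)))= 34432541 / 246225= 139.84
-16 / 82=-8 / 41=-0.20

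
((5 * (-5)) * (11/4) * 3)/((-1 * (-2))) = -825/8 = -103.12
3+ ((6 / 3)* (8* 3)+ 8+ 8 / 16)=119 / 2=59.50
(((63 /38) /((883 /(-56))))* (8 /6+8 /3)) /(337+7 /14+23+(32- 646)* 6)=14112 /111516719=0.00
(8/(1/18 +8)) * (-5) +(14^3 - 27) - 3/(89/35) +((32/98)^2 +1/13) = 218403283057/80560753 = 2711.04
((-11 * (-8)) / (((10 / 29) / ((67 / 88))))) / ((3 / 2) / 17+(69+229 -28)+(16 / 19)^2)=11924191 / 16618835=0.72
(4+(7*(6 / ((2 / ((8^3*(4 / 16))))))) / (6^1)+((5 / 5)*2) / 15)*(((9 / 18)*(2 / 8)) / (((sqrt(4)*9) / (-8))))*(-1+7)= -6782 / 45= -150.71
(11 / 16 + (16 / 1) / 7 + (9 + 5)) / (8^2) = 1901 / 7168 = 0.27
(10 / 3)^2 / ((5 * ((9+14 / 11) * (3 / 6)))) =440 / 1017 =0.43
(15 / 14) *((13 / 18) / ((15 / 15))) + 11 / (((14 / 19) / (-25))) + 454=6851 / 84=81.56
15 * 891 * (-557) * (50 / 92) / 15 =-12407175 / 46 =-269721.20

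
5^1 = 5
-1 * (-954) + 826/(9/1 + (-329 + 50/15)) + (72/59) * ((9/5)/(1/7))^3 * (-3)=-892879143/140125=-6372.02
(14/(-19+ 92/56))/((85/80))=-3136/4131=-0.76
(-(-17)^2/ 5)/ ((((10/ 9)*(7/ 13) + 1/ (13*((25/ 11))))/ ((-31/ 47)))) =5241015/ 86903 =60.31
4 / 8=1 / 2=0.50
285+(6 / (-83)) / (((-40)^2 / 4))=4730997 / 16600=285.00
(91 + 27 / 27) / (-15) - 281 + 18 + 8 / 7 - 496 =-80219 / 105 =-763.99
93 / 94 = 0.99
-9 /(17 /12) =-108 /17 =-6.35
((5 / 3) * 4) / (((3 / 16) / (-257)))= -82240 / 9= -9137.78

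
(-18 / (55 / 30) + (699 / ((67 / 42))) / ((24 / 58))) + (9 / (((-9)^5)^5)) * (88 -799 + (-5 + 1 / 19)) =2343658146095345032912910589127 / 2233939004810891511233288166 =1049.11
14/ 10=7/ 5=1.40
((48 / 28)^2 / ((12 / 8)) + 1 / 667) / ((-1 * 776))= -64081 / 25362008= -0.00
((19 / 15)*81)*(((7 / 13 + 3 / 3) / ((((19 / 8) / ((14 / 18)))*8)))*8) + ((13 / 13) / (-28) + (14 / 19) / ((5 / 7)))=1821957 / 34580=52.69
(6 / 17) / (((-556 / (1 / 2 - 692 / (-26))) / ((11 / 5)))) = -4653 / 122876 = -0.04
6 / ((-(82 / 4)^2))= -24 / 1681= -0.01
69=69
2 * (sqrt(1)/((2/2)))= 2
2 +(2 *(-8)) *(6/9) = -26/3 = -8.67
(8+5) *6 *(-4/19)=-16.42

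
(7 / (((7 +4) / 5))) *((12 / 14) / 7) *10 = 300 / 77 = 3.90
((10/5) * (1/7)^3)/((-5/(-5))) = 2/343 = 0.01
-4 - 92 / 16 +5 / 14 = -263 / 28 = -9.39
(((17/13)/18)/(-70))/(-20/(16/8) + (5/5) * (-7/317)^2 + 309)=-1708313/492157738800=-0.00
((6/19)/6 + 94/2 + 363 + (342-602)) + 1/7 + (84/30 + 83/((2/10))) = 377717/665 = 568.00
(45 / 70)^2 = 81 / 196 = 0.41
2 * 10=20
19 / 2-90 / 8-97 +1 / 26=-5133 / 52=-98.71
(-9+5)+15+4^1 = 15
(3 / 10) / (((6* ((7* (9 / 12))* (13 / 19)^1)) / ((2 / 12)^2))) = 19 / 49140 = 0.00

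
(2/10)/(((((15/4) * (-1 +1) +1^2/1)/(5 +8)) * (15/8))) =104/75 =1.39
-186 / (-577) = 186 / 577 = 0.32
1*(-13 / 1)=-13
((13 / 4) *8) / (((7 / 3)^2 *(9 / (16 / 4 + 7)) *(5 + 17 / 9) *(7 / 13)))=16731 / 10633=1.57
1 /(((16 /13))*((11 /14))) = 91 /88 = 1.03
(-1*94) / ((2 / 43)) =-2021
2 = 2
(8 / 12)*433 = 866 / 3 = 288.67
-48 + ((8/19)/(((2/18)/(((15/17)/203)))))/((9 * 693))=-727029032/15146439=-48.00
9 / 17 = 0.53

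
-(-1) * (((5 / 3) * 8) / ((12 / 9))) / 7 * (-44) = -440 / 7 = -62.86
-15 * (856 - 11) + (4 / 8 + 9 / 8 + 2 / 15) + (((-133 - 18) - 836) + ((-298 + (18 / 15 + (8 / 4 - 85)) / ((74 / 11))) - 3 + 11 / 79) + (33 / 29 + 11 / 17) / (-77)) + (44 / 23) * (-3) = -389188244063167 / 27840873480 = -13979.02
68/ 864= 17/ 216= 0.08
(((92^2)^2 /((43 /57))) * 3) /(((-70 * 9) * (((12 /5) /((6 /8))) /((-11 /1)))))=1554465.62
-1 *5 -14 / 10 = -32 / 5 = -6.40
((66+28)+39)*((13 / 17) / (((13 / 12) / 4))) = 6384 / 17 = 375.53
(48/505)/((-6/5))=-8/101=-0.08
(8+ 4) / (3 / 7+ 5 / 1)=42 / 19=2.21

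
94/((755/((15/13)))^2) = 846/3853369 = 0.00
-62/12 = -31/6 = -5.17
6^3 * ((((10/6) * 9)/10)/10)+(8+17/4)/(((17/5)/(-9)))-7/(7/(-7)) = 2371/340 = 6.97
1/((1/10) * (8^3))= 5/256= 0.02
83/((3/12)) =332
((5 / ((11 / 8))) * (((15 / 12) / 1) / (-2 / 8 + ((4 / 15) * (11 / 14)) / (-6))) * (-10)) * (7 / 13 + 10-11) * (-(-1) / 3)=-24.54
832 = 832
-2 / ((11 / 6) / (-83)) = 996 / 11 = 90.55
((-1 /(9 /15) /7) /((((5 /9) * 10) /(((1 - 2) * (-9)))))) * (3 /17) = -81 /1190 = -0.07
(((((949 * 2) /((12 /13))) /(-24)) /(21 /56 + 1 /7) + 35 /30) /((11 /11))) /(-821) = 42875 /214281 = 0.20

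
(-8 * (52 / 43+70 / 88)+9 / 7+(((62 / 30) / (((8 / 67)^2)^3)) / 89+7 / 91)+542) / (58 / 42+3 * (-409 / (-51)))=2186963616066107269 / 6514572528189440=335.70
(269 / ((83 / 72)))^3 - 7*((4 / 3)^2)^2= 588489328684288 / 46314747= 12706305.59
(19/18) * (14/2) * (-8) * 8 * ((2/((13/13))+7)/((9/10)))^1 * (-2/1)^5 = 1361920/9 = 151324.44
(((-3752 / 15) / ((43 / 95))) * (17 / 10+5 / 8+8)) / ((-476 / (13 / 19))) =359723 / 43860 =8.20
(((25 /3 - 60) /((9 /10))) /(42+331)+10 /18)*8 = 32360 /10071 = 3.21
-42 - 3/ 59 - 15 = -3366/ 59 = -57.05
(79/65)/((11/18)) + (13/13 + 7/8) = 3.86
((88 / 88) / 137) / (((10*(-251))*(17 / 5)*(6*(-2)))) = 1 / 14029896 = 0.00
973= 973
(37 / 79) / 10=37 / 790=0.05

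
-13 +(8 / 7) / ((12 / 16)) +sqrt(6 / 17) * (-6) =-241 / 21 - 6 * sqrt(102) / 17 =-15.04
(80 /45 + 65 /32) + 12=4553 /288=15.81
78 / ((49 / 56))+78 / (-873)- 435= -704693 / 2037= -345.95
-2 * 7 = -14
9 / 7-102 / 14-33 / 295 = -1803 / 295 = -6.11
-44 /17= -2.59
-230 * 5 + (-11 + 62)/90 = -34483/30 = -1149.43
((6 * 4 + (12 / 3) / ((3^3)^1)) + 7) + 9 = 1084 / 27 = 40.15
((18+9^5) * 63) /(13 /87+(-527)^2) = 323746227 /24162436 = 13.40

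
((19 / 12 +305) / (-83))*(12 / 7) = -3679 / 581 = -6.33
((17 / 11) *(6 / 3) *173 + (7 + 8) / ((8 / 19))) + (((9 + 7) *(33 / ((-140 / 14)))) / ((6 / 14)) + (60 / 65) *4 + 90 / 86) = 111147133 / 245960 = 451.89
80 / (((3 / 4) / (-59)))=-18880 / 3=-6293.33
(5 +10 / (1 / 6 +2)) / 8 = 125 / 104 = 1.20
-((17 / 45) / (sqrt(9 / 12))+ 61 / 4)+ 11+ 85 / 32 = -2.03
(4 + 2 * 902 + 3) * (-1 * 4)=-7244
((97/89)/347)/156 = 97/4817748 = 0.00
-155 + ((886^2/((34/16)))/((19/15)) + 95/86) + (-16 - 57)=8094856021/27778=291412.49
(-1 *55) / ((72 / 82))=-2255 / 36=-62.64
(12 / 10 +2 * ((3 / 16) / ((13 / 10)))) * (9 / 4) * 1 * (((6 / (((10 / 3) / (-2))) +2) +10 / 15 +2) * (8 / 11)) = 9288 / 3575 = 2.60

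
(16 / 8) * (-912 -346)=-2516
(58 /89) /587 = 0.00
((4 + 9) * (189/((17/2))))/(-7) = -702/17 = -41.29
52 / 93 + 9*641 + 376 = 571537 / 93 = 6145.56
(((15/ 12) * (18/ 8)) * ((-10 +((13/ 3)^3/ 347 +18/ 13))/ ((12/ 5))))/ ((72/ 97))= -2475359975/ 187080192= -13.23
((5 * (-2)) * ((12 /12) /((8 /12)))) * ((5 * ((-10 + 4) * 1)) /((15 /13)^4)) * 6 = 114244 /75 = 1523.25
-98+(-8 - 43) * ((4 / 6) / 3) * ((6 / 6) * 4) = -430 / 3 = -143.33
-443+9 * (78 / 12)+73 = -623 / 2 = -311.50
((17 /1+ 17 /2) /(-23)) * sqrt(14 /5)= -51 * sqrt(70) /230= -1.86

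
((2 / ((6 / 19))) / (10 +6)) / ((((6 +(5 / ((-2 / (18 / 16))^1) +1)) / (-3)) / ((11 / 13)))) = -0.24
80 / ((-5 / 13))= -208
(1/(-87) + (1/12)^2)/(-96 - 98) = 19/810144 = 0.00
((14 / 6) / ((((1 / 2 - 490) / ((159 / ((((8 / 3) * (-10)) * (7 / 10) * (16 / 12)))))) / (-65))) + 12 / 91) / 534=-877829 / 253725472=-0.00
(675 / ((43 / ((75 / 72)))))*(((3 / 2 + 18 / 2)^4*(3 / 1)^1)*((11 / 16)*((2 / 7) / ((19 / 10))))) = 25786096875 / 418304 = 61644.39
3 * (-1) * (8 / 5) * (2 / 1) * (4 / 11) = -192 / 55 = -3.49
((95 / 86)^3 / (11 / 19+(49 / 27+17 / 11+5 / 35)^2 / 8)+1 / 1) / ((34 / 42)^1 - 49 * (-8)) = 3796338771517278 / 910427204001973457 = 0.00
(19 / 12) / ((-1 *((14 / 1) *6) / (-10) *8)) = 95 / 4032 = 0.02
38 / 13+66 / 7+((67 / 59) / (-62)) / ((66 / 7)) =271322393 / 21969948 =12.35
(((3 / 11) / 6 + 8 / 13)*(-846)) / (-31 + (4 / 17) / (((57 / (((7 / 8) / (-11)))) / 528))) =25822881 / 1439867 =17.93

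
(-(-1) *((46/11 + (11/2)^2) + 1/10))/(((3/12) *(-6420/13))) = -923/3300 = -0.28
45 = 45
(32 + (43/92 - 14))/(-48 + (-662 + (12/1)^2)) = -1699/52072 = -0.03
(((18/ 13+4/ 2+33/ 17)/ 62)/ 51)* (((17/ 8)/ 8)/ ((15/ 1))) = 1177/ 39461760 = 0.00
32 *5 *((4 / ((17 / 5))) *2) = 6400 / 17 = 376.47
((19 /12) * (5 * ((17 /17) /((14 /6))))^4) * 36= 2885625 /2401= 1201.84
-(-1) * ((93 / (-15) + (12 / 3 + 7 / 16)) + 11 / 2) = 299 / 80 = 3.74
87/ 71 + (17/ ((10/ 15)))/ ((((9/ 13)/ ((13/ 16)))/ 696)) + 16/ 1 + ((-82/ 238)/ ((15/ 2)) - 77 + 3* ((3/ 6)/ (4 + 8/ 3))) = 21057937217/ 1013880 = 20769.65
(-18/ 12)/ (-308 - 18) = 3/ 652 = 0.00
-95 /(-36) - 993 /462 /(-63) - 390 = -835077 /2156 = -387.33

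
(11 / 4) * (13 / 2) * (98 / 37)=7007 / 148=47.34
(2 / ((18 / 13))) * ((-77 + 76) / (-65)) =1 / 45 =0.02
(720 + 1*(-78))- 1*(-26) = 668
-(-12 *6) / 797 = 72 / 797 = 0.09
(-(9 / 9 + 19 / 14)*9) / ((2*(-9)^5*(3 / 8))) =22 / 45927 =0.00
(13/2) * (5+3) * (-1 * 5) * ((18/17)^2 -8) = 516880/289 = 1788.51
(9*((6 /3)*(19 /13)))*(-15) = -5130 /13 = -394.62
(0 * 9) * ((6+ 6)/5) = 0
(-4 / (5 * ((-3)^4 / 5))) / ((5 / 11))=-44 / 405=-0.11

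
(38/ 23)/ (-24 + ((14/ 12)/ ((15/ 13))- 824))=-3420/ 1753267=-0.00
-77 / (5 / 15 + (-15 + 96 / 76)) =4389 / 764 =5.74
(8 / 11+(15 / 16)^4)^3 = 1263785953496597747 / 374643194001883136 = 3.37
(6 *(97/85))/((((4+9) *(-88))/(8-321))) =91083/48620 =1.87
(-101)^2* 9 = 91809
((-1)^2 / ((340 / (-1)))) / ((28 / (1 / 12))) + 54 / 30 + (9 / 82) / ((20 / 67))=10153039 / 4683840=2.17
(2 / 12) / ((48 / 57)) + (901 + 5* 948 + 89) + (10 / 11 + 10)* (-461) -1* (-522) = 1291601 / 1056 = 1223.11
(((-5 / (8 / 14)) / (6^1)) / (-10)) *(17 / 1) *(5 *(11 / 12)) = 11.36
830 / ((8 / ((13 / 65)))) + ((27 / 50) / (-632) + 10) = 971673 / 31600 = 30.75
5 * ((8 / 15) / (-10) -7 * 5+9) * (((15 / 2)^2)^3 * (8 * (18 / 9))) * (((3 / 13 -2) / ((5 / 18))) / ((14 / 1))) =30715048125 / 182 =168764000.69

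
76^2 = 5776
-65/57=-1.14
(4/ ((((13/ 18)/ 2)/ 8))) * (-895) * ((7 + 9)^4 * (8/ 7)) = -540561899520/ 91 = -5940240654.07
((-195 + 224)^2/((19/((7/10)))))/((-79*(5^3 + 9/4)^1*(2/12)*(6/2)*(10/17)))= -200158/19100225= -0.01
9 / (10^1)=9 / 10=0.90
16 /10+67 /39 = 647 /195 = 3.32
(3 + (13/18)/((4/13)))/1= 385/72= 5.35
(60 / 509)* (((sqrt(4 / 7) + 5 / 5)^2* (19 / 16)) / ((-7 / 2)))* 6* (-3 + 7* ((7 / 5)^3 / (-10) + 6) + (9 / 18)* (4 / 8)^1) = -175540563 / 12470500 - 15958233* sqrt(7) / 3117625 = -27.62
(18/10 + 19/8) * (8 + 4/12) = 835/24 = 34.79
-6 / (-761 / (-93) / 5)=-3.67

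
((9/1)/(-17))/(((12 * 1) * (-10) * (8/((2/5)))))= 3/13600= 0.00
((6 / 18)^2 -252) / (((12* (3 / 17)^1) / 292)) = -34732.68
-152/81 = -1.88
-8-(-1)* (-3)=-11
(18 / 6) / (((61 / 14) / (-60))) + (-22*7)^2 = 1444156 / 61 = 23674.69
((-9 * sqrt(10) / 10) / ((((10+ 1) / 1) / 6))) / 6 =-0.26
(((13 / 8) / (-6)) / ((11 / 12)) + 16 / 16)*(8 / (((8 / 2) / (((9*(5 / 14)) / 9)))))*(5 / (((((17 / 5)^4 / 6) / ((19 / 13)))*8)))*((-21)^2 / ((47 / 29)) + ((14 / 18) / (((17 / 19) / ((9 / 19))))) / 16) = 1247419171875 / 222088352512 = 5.62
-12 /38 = -6 /19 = -0.32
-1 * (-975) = 975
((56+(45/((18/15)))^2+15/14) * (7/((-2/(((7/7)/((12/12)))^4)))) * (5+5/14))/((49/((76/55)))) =-11677305/15092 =-773.74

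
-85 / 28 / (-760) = 17 / 4256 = 0.00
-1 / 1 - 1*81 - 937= -1019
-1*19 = -19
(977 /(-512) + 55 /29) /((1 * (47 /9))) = -1557 /697856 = -0.00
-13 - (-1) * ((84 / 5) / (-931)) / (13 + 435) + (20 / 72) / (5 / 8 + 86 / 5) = -6205767331 / 477938160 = -12.98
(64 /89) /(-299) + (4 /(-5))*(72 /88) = -961516 /1463605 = -0.66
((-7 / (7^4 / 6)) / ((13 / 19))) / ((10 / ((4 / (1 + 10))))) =-228 / 245245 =-0.00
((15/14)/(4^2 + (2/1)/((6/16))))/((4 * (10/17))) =153/7168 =0.02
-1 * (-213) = 213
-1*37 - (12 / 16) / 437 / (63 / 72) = -113189 / 3059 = -37.00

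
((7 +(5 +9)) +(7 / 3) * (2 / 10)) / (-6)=-161 / 45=-3.58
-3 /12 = -1 /4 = -0.25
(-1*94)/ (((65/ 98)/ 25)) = -46060/ 13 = -3543.08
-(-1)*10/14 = 0.71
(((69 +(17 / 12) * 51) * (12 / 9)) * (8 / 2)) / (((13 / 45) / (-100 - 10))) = -3729000 / 13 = -286846.15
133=133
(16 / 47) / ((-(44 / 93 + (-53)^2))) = -1488 / 12280207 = -0.00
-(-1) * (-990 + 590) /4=-100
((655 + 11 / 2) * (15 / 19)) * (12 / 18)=6605 / 19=347.63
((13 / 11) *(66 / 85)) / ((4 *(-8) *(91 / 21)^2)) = -27 / 17680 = -0.00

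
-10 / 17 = -0.59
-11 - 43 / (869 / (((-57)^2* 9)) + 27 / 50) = -72030677 / 832957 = -86.48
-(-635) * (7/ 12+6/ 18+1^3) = 14605/ 12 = 1217.08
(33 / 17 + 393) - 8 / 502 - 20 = 1599806 / 4267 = 374.93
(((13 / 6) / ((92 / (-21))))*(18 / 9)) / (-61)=91 / 5612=0.02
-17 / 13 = -1.31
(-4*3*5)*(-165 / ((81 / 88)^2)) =8518400 / 729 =11685.05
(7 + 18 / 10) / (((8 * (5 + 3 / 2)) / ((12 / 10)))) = 66 / 325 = 0.20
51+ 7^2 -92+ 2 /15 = 122 /15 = 8.13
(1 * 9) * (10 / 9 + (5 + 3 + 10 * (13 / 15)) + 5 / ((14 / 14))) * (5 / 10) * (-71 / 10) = -2911 / 4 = -727.75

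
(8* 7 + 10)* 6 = 396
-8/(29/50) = -400/29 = -13.79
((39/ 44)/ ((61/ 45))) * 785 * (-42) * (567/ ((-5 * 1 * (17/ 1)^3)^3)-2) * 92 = 143473439965836958614/ 36169302331585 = 3966718.48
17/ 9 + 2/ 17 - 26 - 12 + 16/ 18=-5371/ 153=-35.10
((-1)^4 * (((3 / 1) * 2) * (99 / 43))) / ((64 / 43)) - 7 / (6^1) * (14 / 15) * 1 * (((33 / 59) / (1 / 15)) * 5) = -68717 / 1888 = -36.40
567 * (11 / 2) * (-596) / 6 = -309771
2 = 2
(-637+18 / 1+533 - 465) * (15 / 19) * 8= -3480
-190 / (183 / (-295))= 56050 / 183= 306.28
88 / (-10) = -44 / 5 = -8.80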